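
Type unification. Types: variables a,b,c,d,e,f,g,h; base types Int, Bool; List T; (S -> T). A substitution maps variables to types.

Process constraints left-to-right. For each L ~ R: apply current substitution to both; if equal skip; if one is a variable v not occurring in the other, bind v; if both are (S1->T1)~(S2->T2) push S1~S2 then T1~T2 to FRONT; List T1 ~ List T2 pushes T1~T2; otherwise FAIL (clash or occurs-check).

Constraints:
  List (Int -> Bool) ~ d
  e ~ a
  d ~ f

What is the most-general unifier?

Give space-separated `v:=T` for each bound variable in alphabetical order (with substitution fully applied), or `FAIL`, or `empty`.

step 1: unify List (Int -> Bool) ~ d  [subst: {-} | 2 pending]
  bind d := List (Int -> Bool)
step 2: unify e ~ a  [subst: {d:=List (Int -> Bool)} | 1 pending]
  bind e := a
step 3: unify List (Int -> Bool) ~ f  [subst: {d:=List (Int -> Bool), e:=a} | 0 pending]
  bind f := List (Int -> Bool)

Answer: d:=List (Int -> Bool) e:=a f:=List (Int -> Bool)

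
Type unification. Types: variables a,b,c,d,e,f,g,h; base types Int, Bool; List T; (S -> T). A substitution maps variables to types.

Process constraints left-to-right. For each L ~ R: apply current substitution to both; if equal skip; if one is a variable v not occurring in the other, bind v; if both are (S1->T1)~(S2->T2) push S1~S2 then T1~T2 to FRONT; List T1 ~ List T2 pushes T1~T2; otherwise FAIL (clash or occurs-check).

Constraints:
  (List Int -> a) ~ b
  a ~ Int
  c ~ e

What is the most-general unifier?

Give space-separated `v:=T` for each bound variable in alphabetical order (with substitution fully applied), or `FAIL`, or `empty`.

Answer: a:=Int b:=(List Int -> Int) c:=e

Derivation:
step 1: unify (List Int -> a) ~ b  [subst: {-} | 2 pending]
  bind b := (List Int -> a)
step 2: unify a ~ Int  [subst: {b:=(List Int -> a)} | 1 pending]
  bind a := Int
step 3: unify c ~ e  [subst: {b:=(List Int -> a), a:=Int} | 0 pending]
  bind c := e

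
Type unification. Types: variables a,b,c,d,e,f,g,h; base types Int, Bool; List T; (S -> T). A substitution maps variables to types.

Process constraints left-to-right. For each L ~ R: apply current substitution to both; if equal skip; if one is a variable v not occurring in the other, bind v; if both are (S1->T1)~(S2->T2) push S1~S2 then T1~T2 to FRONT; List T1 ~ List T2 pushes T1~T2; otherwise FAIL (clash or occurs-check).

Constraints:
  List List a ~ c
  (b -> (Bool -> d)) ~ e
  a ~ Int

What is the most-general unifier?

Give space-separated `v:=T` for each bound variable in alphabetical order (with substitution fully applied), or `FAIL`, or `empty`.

Answer: a:=Int c:=List List Int e:=(b -> (Bool -> d))

Derivation:
step 1: unify List List a ~ c  [subst: {-} | 2 pending]
  bind c := List List a
step 2: unify (b -> (Bool -> d)) ~ e  [subst: {c:=List List a} | 1 pending]
  bind e := (b -> (Bool -> d))
step 3: unify a ~ Int  [subst: {c:=List List a, e:=(b -> (Bool -> d))} | 0 pending]
  bind a := Int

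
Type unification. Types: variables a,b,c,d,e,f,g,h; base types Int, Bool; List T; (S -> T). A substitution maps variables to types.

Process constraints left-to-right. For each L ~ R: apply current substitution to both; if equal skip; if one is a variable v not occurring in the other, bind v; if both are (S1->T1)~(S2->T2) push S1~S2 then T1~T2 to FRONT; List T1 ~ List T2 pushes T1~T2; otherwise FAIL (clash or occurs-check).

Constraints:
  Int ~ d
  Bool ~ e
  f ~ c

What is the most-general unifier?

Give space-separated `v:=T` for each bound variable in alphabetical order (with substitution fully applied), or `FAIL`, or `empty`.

step 1: unify Int ~ d  [subst: {-} | 2 pending]
  bind d := Int
step 2: unify Bool ~ e  [subst: {d:=Int} | 1 pending]
  bind e := Bool
step 3: unify f ~ c  [subst: {d:=Int, e:=Bool} | 0 pending]
  bind f := c

Answer: d:=Int e:=Bool f:=c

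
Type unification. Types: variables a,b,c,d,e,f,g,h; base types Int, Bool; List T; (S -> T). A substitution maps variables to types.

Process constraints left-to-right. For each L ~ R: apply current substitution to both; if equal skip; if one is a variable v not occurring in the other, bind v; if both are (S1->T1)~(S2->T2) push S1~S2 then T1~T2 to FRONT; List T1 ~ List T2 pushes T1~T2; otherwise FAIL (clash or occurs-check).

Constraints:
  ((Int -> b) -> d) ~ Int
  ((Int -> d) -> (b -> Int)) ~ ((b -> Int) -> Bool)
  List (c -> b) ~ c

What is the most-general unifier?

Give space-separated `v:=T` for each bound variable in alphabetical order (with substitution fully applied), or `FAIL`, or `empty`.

step 1: unify ((Int -> b) -> d) ~ Int  [subst: {-} | 2 pending]
  clash: ((Int -> b) -> d) vs Int

Answer: FAIL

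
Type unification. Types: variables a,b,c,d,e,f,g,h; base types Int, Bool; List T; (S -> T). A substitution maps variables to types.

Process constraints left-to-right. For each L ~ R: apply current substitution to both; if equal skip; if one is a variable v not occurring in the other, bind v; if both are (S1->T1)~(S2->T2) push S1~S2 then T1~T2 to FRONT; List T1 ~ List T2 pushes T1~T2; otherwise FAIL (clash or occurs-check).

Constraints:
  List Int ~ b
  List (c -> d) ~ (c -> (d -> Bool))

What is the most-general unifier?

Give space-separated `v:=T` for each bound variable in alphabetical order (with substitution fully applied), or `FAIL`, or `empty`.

Answer: FAIL

Derivation:
step 1: unify List Int ~ b  [subst: {-} | 1 pending]
  bind b := List Int
step 2: unify List (c -> d) ~ (c -> (d -> Bool))  [subst: {b:=List Int} | 0 pending]
  clash: List (c -> d) vs (c -> (d -> Bool))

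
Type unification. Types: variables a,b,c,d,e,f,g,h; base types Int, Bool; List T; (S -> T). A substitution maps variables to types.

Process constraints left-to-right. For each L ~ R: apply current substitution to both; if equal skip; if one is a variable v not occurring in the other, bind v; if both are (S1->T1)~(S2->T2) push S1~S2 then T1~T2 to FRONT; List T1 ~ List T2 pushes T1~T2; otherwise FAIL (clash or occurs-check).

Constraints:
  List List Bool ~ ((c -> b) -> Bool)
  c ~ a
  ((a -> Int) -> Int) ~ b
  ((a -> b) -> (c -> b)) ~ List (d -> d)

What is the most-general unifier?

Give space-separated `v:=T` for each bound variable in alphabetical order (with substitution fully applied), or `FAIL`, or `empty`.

step 1: unify List List Bool ~ ((c -> b) -> Bool)  [subst: {-} | 3 pending]
  clash: List List Bool vs ((c -> b) -> Bool)

Answer: FAIL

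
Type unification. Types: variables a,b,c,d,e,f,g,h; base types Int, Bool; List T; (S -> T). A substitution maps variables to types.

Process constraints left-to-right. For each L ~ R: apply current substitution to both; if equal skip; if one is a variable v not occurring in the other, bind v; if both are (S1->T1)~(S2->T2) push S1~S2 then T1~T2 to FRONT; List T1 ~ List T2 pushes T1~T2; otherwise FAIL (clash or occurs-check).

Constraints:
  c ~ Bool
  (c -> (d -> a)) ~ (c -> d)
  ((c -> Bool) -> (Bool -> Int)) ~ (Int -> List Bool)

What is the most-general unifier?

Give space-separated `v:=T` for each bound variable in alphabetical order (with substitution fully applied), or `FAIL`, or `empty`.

step 1: unify c ~ Bool  [subst: {-} | 2 pending]
  bind c := Bool
step 2: unify (Bool -> (d -> a)) ~ (Bool -> d)  [subst: {c:=Bool} | 1 pending]
  -> decompose arrow: push Bool~Bool, (d -> a)~d
step 3: unify Bool ~ Bool  [subst: {c:=Bool} | 2 pending]
  -> identical, skip
step 4: unify (d -> a) ~ d  [subst: {c:=Bool} | 1 pending]
  occurs-check fail

Answer: FAIL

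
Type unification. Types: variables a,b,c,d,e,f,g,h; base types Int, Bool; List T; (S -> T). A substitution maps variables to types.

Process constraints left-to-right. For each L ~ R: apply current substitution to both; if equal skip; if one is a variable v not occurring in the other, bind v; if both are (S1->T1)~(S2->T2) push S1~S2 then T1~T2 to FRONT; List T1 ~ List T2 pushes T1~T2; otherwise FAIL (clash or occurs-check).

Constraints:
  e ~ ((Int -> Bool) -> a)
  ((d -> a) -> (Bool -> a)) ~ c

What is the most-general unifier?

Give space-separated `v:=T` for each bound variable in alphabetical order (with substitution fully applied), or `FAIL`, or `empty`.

Answer: c:=((d -> a) -> (Bool -> a)) e:=((Int -> Bool) -> a)

Derivation:
step 1: unify e ~ ((Int -> Bool) -> a)  [subst: {-} | 1 pending]
  bind e := ((Int -> Bool) -> a)
step 2: unify ((d -> a) -> (Bool -> a)) ~ c  [subst: {e:=((Int -> Bool) -> a)} | 0 pending]
  bind c := ((d -> a) -> (Bool -> a))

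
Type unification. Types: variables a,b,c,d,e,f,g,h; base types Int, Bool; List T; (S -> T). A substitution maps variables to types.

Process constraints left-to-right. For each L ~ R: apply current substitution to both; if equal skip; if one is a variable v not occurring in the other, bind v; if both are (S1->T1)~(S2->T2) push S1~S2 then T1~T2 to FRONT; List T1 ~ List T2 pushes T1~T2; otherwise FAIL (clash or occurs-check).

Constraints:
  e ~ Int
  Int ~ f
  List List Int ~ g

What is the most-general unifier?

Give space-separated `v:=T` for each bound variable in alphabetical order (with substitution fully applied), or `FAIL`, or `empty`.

Answer: e:=Int f:=Int g:=List List Int

Derivation:
step 1: unify e ~ Int  [subst: {-} | 2 pending]
  bind e := Int
step 2: unify Int ~ f  [subst: {e:=Int} | 1 pending]
  bind f := Int
step 3: unify List List Int ~ g  [subst: {e:=Int, f:=Int} | 0 pending]
  bind g := List List Int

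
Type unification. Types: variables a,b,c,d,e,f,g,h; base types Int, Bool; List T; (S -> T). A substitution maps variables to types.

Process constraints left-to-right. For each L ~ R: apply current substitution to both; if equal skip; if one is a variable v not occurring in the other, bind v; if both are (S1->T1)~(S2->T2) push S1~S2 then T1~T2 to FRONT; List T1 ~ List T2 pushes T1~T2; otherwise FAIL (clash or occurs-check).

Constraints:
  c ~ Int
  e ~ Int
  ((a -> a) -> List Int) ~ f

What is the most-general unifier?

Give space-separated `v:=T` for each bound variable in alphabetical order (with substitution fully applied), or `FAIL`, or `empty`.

Answer: c:=Int e:=Int f:=((a -> a) -> List Int)

Derivation:
step 1: unify c ~ Int  [subst: {-} | 2 pending]
  bind c := Int
step 2: unify e ~ Int  [subst: {c:=Int} | 1 pending]
  bind e := Int
step 3: unify ((a -> a) -> List Int) ~ f  [subst: {c:=Int, e:=Int} | 0 pending]
  bind f := ((a -> a) -> List Int)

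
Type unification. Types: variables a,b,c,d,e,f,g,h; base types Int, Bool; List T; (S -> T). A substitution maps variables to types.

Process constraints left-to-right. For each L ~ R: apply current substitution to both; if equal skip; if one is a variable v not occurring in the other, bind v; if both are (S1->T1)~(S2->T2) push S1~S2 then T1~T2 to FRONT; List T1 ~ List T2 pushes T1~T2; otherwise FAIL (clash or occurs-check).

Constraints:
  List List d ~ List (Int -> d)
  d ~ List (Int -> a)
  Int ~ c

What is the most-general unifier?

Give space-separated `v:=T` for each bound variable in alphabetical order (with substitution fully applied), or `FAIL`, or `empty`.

step 1: unify List List d ~ List (Int -> d)  [subst: {-} | 2 pending]
  -> decompose List: push List d~(Int -> d)
step 2: unify List d ~ (Int -> d)  [subst: {-} | 2 pending]
  clash: List d vs (Int -> d)

Answer: FAIL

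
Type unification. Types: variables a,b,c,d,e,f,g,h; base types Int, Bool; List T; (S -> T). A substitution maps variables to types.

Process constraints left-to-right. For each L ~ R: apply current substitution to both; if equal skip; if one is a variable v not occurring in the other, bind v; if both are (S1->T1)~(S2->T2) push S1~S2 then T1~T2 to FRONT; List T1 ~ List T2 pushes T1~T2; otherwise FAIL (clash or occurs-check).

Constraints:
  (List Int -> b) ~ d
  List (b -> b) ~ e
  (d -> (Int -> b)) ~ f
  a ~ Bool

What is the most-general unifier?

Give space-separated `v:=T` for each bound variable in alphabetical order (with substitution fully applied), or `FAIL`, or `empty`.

step 1: unify (List Int -> b) ~ d  [subst: {-} | 3 pending]
  bind d := (List Int -> b)
step 2: unify List (b -> b) ~ e  [subst: {d:=(List Int -> b)} | 2 pending]
  bind e := List (b -> b)
step 3: unify ((List Int -> b) -> (Int -> b)) ~ f  [subst: {d:=(List Int -> b), e:=List (b -> b)} | 1 pending]
  bind f := ((List Int -> b) -> (Int -> b))
step 4: unify a ~ Bool  [subst: {d:=(List Int -> b), e:=List (b -> b), f:=((List Int -> b) -> (Int -> b))} | 0 pending]
  bind a := Bool

Answer: a:=Bool d:=(List Int -> b) e:=List (b -> b) f:=((List Int -> b) -> (Int -> b))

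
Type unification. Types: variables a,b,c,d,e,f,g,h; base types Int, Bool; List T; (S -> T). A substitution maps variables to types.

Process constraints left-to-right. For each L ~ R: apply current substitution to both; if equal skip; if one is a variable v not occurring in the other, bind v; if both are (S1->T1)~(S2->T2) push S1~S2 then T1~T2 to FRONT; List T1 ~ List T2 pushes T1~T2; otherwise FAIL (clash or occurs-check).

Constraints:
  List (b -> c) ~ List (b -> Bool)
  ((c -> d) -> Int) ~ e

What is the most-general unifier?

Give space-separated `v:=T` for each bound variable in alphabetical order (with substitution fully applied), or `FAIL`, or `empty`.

Answer: c:=Bool e:=((Bool -> d) -> Int)

Derivation:
step 1: unify List (b -> c) ~ List (b -> Bool)  [subst: {-} | 1 pending]
  -> decompose List: push (b -> c)~(b -> Bool)
step 2: unify (b -> c) ~ (b -> Bool)  [subst: {-} | 1 pending]
  -> decompose arrow: push b~b, c~Bool
step 3: unify b ~ b  [subst: {-} | 2 pending]
  -> identical, skip
step 4: unify c ~ Bool  [subst: {-} | 1 pending]
  bind c := Bool
step 5: unify ((Bool -> d) -> Int) ~ e  [subst: {c:=Bool} | 0 pending]
  bind e := ((Bool -> d) -> Int)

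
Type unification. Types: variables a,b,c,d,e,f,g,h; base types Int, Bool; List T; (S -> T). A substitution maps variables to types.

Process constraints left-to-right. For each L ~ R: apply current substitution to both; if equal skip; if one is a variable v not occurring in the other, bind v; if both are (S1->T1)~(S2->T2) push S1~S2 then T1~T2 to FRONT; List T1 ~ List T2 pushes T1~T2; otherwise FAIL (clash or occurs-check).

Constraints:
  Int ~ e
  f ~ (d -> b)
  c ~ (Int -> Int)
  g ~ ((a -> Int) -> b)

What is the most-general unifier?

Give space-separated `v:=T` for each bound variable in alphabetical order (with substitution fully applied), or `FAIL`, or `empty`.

Answer: c:=(Int -> Int) e:=Int f:=(d -> b) g:=((a -> Int) -> b)

Derivation:
step 1: unify Int ~ e  [subst: {-} | 3 pending]
  bind e := Int
step 2: unify f ~ (d -> b)  [subst: {e:=Int} | 2 pending]
  bind f := (d -> b)
step 3: unify c ~ (Int -> Int)  [subst: {e:=Int, f:=(d -> b)} | 1 pending]
  bind c := (Int -> Int)
step 4: unify g ~ ((a -> Int) -> b)  [subst: {e:=Int, f:=(d -> b), c:=(Int -> Int)} | 0 pending]
  bind g := ((a -> Int) -> b)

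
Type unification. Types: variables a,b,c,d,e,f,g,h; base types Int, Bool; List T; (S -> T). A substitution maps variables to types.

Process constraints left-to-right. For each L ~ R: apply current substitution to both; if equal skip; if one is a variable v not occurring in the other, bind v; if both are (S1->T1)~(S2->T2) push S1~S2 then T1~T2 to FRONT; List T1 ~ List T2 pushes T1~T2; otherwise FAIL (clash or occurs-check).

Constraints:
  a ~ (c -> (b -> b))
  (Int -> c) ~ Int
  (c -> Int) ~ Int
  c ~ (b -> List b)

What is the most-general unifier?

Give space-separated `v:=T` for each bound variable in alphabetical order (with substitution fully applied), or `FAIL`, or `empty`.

step 1: unify a ~ (c -> (b -> b))  [subst: {-} | 3 pending]
  bind a := (c -> (b -> b))
step 2: unify (Int -> c) ~ Int  [subst: {a:=(c -> (b -> b))} | 2 pending]
  clash: (Int -> c) vs Int

Answer: FAIL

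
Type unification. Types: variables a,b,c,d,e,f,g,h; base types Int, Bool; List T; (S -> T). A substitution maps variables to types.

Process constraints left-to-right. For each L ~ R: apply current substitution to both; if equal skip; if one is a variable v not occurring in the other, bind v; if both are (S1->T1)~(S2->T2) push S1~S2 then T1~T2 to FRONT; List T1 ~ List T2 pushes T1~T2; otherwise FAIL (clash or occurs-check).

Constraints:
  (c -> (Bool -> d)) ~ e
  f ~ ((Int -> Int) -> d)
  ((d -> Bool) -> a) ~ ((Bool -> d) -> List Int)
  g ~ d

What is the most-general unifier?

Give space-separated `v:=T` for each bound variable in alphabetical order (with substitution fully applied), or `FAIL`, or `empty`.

Answer: a:=List Int d:=Bool e:=(c -> (Bool -> Bool)) f:=((Int -> Int) -> Bool) g:=Bool

Derivation:
step 1: unify (c -> (Bool -> d)) ~ e  [subst: {-} | 3 pending]
  bind e := (c -> (Bool -> d))
step 2: unify f ~ ((Int -> Int) -> d)  [subst: {e:=(c -> (Bool -> d))} | 2 pending]
  bind f := ((Int -> Int) -> d)
step 3: unify ((d -> Bool) -> a) ~ ((Bool -> d) -> List Int)  [subst: {e:=(c -> (Bool -> d)), f:=((Int -> Int) -> d)} | 1 pending]
  -> decompose arrow: push (d -> Bool)~(Bool -> d), a~List Int
step 4: unify (d -> Bool) ~ (Bool -> d)  [subst: {e:=(c -> (Bool -> d)), f:=((Int -> Int) -> d)} | 2 pending]
  -> decompose arrow: push d~Bool, Bool~d
step 5: unify d ~ Bool  [subst: {e:=(c -> (Bool -> d)), f:=((Int -> Int) -> d)} | 3 pending]
  bind d := Bool
step 6: unify Bool ~ Bool  [subst: {e:=(c -> (Bool -> d)), f:=((Int -> Int) -> d), d:=Bool} | 2 pending]
  -> identical, skip
step 7: unify a ~ List Int  [subst: {e:=(c -> (Bool -> d)), f:=((Int -> Int) -> d), d:=Bool} | 1 pending]
  bind a := List Int
step 8: unify g ~ Bool  [subst: {e:=(c -> (Bool -> d)), f:=((Int -> Int) -> d), d:=Bool, a:=List Int} | 0 pending]
  bind g := Bool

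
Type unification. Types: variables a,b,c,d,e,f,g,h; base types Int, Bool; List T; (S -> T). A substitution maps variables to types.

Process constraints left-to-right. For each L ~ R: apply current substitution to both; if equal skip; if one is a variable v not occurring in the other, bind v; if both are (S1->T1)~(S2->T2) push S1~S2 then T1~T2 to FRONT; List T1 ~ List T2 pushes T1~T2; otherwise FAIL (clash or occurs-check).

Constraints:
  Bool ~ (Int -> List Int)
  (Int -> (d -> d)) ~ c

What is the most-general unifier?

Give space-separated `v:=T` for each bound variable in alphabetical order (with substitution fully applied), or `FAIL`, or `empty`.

Answer: FAIL

Derivation:
step 1: unify Bool ~ (Int -> List Int)  [subst: {-} | 1 pending]
  clash: Bool vs (Int -> List Int)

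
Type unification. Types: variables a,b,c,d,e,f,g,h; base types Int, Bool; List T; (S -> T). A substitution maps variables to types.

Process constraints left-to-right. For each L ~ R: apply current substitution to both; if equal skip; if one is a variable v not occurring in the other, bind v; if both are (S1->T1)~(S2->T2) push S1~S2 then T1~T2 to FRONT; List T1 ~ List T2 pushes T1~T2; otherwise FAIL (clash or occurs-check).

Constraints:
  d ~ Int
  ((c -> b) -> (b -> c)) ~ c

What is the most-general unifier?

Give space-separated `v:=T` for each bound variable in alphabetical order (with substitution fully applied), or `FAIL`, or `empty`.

Answer: FAIL

Derivation:
step 1: unify d ~ Int  [subst: {-} | 1 pending]
  bind d := Int
step 2: unify ((c -> b) -> (b -> c)) ~ c  [subst: {d:=Int} | 0 pending]
  occurs-check fail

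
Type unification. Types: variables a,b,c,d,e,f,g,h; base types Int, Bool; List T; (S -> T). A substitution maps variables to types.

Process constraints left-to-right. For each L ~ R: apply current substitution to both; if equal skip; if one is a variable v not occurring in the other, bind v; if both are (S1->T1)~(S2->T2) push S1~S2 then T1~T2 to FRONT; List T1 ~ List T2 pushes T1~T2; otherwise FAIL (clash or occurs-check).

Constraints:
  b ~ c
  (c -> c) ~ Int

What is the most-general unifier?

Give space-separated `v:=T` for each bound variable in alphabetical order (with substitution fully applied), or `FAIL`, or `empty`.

step 1: unify b ~ c  [subst: {-} | 1 pending]
  bind b := c
step 2: unify (c -> c) ~ Int  [subst: {b:=c} | 0 pending]
  clash: (c -> c) vs Int

Answer: FAIL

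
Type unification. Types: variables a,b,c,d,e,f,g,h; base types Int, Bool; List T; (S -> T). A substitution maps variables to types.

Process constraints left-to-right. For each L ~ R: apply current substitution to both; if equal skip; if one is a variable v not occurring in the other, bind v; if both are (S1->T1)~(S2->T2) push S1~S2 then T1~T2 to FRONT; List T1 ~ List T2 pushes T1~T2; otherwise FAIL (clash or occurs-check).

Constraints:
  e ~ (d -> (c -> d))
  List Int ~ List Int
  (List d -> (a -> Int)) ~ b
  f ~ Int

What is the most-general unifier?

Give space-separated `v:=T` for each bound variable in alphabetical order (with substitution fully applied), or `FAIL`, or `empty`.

step 1: unify e ~ (d -> (c -> d))  [subst: {-} | 3 pending]
  bind e := (d -> (c -> d))
step 2: unify List Int ~ List Int  [subst: {e:=(d -> (c -> d))} | 2 pending]
  -> identical, skip
step 3: unify (List d -> (a -> Int)) ~ b  [subst: {e:=(d -> (c -> d))} | 1 pending]
  bind b := (List d -> (a -> Int))
step 4: unify f ~ Int  [subst: {e:=(d -> (c -> d)), b:=(List d -> (a -> Int))} | 0 pending]
  bind f := Int

Answer: b:=(List d -> (a -> Int)) e:=(d -> (c -> d)) f:=Int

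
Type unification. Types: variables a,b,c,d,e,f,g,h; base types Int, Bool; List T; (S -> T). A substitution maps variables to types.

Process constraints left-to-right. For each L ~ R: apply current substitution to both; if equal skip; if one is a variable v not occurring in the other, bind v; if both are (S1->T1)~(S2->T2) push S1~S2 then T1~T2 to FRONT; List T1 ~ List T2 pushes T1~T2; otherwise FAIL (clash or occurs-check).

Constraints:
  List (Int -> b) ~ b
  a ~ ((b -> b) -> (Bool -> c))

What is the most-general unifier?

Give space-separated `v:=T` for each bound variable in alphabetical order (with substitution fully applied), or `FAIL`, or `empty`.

step 1: unify List (Int -> b) ~ b  [subst: {-} | 1 pending]
  occurs-check fail

Answer: FAIL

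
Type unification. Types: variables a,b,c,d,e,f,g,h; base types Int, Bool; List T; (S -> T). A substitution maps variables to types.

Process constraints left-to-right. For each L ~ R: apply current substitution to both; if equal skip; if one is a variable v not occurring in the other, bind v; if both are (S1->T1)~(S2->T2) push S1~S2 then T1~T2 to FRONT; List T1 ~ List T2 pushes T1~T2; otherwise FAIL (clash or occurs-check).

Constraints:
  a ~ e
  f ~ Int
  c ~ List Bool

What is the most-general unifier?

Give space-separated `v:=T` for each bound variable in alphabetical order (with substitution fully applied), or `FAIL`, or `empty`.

Answer: a:=e c:=List Bool f:=Int

Derivation:
step 1: unify a ~ e  [subst: {-} | 2 pending]
  bind a := e
step 2: unify f ~ Int  [subst: {a:=e} | 1 pending]
  bind f := Int
step 3: unify c ~ List Bool  [subst: {a:=e, f:=Int} | 0 pending]
  bind c := List Bool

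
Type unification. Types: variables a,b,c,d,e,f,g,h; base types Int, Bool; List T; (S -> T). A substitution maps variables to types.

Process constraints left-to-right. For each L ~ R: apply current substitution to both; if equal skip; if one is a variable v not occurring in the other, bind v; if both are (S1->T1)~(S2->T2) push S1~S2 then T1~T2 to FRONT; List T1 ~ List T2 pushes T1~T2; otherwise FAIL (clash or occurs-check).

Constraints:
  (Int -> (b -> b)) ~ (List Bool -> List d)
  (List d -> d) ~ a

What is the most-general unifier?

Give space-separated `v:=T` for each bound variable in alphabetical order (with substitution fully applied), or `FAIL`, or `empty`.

Answer: FAIL

Derivation:
step 1: unify (Int -> (b -> b)) ~ (List Bool -> List d)  [subst: {-} | 1 pending]
  -> decompose arrow: push Int~List Bool, (b -> b)~List d
step 2: unify Int ~ List Bool  [subst: {-} | 2 pending]
  clash: Int vs List Bool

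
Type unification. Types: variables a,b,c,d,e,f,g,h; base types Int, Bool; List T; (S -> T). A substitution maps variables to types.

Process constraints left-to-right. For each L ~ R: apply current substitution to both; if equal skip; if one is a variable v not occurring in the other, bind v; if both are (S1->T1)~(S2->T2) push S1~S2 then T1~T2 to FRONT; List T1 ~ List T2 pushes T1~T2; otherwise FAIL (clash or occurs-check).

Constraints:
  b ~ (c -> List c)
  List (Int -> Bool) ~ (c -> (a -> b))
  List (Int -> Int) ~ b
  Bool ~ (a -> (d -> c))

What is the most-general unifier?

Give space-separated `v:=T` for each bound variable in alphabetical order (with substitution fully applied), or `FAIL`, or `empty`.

step 1: unify b ~ (c -> List c)  [subst: {-} | 3 pending]
  bind b := (c -> List c)
step 2: unify List (Int -> Bool) ~ (c -> (a -> (c -> List c)))  [subst: {b:=(c -> List c)} | 2 pending]
  clash: List (Int -> Bool) vs (c -> (a -> (c -> List c)))

Answer: FAIL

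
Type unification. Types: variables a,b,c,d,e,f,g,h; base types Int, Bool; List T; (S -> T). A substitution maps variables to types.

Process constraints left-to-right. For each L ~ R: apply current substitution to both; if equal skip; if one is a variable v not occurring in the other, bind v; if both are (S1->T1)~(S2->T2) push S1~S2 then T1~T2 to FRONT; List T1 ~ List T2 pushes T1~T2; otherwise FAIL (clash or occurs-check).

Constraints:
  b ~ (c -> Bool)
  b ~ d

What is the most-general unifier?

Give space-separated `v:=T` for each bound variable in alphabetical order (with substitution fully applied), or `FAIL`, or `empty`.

Answer: b:=(c -> Bool) d:=(c -> Bool)

Derivation:
step 1: unify b ~ (c -> Bool)  [subst: {-} | 1 pending]
  bind b := (c -> Bool)
step 2: unify (c -> Bool) ~ d  [subst: {b:=(c -> Bool)} | 0 pending]
  bind d := (c -> Bool)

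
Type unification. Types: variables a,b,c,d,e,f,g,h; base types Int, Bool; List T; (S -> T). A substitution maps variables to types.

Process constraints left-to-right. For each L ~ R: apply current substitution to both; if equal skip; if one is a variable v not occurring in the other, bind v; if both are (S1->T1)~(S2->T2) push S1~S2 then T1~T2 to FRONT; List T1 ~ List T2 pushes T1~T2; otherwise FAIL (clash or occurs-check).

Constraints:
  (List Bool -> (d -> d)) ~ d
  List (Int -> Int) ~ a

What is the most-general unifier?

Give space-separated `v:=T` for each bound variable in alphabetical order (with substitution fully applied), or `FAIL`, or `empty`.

Answer: FAIL

Derivation:
step 1: unify (List Bool -> (d -> d)) ~ d  [subst: {-} | 1 pending]
  occurs-check fail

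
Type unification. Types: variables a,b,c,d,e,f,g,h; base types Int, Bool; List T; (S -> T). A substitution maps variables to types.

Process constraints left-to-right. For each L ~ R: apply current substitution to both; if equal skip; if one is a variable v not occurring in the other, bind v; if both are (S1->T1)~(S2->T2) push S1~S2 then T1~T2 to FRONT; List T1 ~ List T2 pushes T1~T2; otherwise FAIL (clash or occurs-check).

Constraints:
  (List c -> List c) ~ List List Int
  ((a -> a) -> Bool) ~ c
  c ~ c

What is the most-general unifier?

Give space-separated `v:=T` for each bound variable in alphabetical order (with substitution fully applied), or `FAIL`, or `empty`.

Answer: FAIL

Derivation:
step 1: unify (List c -> List c) ~ List List Int  [subst: {-} | 2 pending]
  clash: (List c -> List c) vs List List Int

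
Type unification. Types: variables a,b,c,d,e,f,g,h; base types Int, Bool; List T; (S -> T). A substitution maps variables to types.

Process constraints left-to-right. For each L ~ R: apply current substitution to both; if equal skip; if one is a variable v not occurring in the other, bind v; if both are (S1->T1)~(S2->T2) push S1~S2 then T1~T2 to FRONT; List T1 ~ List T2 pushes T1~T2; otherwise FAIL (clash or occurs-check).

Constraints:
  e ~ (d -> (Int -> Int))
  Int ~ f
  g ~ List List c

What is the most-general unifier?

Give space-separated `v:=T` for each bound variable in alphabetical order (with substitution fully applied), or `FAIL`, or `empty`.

Answer: e:=(d -> (Int -> Int)) f:=Int g:=List List c

Derivation:
step 1: unify e ~ (d -> (Int -> Int))  [subst: {-} | 2 pending]
  bind e := (d -> (Int -> Int))
step 2: unify Int ~ f  [subst: {e:=(d -> (Int -> Int))} | 1 pending]
  bind f := Int
step 3: unify g ~ List List c  [subst: {e:=(d -> (Int -> Int)), f:=Int} | 0 pending]
  bind g := List List c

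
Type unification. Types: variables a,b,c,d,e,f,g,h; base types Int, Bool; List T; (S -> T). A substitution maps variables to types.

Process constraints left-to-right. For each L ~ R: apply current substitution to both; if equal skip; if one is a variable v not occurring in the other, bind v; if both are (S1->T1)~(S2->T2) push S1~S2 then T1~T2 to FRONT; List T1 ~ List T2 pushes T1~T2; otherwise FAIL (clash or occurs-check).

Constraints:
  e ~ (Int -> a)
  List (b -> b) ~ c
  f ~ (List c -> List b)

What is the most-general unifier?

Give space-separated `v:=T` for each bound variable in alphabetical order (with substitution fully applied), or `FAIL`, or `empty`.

step 1: unify e ~ (Int -> a)  [subst: {-} | 2 pending]
  bind e := (Int -> a)
step 2: unify List (b -> b) ~ c  [subst: {e:=(Int -> a)} | 1 pending]
  bind c := List (b -> b)
step 3: unify f ~ (List List (b -> b) -> List b)  [subst: {e:=(Int -> a), c:=List (b -> b)} | 0 pending]
  bind f := (List List (b -> b) -> List b)

Answer: c:=List (b -> b) e:=(Int -> a) f:=(List List (b -> b) -> List b)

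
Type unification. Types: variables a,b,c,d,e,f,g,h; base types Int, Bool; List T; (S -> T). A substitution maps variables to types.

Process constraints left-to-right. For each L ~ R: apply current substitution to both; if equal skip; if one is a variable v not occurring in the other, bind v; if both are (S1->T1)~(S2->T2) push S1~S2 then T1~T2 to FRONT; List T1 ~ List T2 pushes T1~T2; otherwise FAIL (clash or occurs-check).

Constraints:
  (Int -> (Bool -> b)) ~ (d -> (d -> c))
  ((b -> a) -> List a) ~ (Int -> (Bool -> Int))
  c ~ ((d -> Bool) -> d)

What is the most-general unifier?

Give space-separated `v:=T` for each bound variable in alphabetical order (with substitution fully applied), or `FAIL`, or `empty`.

step 1: unify (Int -> (Bool -> b)) ~ (d -> (d -> c))  [subst: {-} | 2 pending]
  -> decompose arrow: push Int~d, (Bool -> b)~(d -> c)
step 2: unify Int ~ d  [subst: {-} | 3 pending]
  bind d := Int
step 3: unify (Bool -> b) ~ (Int -> c)  [subst: {d:=Int} | 2 pending]
  -> decompose arrow: push Bool~Int, b~c
step 4: unify Bool ~ Int  [subst: {d:=Int} | 3 pending]
  clash: Bool vs Int

Answer: FAIL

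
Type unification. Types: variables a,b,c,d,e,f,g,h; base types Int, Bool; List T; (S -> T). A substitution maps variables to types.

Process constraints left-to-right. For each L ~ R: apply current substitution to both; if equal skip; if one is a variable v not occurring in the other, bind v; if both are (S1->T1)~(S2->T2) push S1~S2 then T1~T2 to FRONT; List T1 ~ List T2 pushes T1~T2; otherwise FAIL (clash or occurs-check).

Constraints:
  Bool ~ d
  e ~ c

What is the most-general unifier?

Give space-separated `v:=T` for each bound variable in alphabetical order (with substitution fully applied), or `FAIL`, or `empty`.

step 1: unify Bool ~ d  [subst: {-} | 1 pending]
  bind d := Bool
step 2: unify e ~ c  [subst: {d:=Bool} | 0 pending]
  bind e := c

Answer: d:=Bool e:=c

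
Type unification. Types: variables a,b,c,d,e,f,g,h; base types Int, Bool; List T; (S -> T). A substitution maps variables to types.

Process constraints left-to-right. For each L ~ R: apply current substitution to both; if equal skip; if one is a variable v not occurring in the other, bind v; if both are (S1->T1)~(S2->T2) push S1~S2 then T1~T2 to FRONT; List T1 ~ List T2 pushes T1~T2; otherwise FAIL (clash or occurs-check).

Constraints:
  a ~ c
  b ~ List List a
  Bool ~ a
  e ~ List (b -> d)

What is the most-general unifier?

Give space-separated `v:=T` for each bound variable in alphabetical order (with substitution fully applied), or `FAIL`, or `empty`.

step 1: unify a ~ c  [subst: {-} | 3 pending]
  bind a := c
step 2: unify b ~ List List c  [subst: {a:=c} | 2 pending]
  bind b := List List c
step 3: unify Bool ~ c  [subst: {a:=c, b:=List List c} | 1 pending]
  bind c := Bool
step 4: unify e ~ List (List List Bool -> d)  [subst: {a:=c, b:=List List c, c:=Bool} | 0 pending]
  bind e := List (List List Bool -> d)

Answer: a:=Bool b:=List List Bool c:=Bool e:=List (List List Bool -> d)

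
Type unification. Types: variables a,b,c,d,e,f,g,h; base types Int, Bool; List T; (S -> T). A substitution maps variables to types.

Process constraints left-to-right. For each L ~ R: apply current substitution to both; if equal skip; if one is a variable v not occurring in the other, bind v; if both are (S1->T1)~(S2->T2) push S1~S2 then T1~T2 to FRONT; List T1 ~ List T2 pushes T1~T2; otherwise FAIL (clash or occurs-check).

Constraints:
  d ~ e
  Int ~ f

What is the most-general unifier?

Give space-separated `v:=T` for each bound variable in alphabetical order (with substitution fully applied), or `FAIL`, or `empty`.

step 1: unify d ~ e  [subst: {-} | 1 pending]
  bind d := e
step 2: unify Int ~ f  [subst: {d:=e} | 0 pending]
  bind f := Int

Answer: d:=e f:=Int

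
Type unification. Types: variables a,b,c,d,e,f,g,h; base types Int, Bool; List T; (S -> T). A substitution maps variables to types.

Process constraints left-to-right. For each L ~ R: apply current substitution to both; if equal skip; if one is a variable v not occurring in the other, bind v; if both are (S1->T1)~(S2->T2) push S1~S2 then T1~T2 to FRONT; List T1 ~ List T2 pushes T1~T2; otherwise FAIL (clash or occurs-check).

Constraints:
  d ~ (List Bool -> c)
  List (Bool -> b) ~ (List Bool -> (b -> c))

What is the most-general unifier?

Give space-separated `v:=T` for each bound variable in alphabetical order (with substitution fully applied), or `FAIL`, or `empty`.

step 1: unify d ~ (List Bool -> c)  [subst: {-} | 1 pending]
  bind d := (List Bool -> c)
step 2: unify List (Bool -> b) ~ (List Bool -> (b -> c))  [subst: {d:=(List Bool -> c)} | 0 pending]
  clash: List (Bool -> b) vs (List Bool -> (b -> c))

Answer: FAIL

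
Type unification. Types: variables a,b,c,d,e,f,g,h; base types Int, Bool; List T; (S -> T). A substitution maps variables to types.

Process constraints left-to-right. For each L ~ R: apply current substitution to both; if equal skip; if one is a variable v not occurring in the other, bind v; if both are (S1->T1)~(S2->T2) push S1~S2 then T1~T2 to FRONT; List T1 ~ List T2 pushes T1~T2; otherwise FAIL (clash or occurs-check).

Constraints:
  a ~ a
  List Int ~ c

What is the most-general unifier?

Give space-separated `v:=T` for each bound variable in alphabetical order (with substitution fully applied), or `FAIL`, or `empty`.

Answer: c:=List Int

Derivation:
step 1: unify a ~ a  [subst: {-} | 1 pending]
  -> identical, skip
step 2: unify List Int ~ c  [subst: {-} | 0 pending]
  bind c := List Int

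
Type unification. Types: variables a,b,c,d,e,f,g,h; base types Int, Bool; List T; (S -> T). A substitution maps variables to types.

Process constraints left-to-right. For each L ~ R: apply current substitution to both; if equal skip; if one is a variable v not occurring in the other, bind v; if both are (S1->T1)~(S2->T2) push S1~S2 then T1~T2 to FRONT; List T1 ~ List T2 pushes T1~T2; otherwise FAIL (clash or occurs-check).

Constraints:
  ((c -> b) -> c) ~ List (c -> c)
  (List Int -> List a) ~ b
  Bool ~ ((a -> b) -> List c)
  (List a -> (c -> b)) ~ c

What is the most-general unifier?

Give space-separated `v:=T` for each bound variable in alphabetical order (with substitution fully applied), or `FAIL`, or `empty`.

Answer: FAIL

Derivation:
step 1: unify ((c -> b) -> c) ~ List (c -> c)  [subst: {-} | 3 pending]
  clash: ((c -> b) -> c) vs List (c -> c)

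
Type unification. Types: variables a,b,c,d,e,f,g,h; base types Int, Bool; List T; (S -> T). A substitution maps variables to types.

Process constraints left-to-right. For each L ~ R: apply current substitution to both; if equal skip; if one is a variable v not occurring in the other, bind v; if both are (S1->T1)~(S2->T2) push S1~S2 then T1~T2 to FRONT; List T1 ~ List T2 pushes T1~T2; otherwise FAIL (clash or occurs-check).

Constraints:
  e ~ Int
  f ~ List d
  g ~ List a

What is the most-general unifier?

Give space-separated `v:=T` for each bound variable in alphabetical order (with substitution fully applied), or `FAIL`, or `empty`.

Answer: e:=Int f:=List d g:=List a

Derivation:
step 1: unify e ~ Int  [subst: {-} | 2 pending]
  bind e := Int
step 2: unify f ~ List d  [subst: {e:=Int} | 1 pending]
  bind f := List d
step 3: unify g ~ List a  [subst: {e:=Int, f:=List d} | 0 pending]
  bind g := List a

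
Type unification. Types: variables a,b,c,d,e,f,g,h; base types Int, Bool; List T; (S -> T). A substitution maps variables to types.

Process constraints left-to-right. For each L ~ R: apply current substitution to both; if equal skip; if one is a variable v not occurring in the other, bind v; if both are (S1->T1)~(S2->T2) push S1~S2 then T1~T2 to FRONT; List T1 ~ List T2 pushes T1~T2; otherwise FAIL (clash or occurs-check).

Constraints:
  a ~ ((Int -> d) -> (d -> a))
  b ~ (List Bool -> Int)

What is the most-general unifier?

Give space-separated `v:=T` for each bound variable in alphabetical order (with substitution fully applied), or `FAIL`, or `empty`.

Answer: FAIL

Derivation:
step 1: unify a ~ ((Int -> d) -> (d -> a))  [subst: {-} | 1 pending]
  occurs-check fail: a in ((Int -> d) -> (d -> a))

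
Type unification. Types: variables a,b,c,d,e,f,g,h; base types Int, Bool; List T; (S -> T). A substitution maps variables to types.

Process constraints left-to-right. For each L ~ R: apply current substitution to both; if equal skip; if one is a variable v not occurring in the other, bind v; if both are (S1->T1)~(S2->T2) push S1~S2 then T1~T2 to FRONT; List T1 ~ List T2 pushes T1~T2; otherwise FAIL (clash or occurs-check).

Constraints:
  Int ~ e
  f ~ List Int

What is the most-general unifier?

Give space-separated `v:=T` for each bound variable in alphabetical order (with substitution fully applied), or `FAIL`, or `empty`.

step 1: unify Int ~ e  [subst: {-} | 1 pending]
  bind e := Int
step 2: unify f ~ List Int  [subst: {e:=Int} | 0 pending]
  bind f := List Int

Answer: e:=Int f:=List Int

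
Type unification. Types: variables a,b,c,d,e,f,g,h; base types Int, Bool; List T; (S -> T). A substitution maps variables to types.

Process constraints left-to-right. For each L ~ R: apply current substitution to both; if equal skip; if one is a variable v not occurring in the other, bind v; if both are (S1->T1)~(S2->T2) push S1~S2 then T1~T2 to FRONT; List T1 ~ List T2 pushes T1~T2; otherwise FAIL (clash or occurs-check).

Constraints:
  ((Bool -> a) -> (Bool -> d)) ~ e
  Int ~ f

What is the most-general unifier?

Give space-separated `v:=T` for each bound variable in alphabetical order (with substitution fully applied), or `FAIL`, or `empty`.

step 1: unify ((Bool -> a) -> (Bool -> d)) ~ e  [subst: {-} | 1 pending]
  bind e := ((Bool -> a) -> (Bool -> d))
step 2: unify Int ~ f  [subst: {e:=((Bool -> a) -> (Bool -> d))} | 0 pending]
  bind f := Int

Answer: e:=((Bool -> a) -> (Bool -> d)) f:=Int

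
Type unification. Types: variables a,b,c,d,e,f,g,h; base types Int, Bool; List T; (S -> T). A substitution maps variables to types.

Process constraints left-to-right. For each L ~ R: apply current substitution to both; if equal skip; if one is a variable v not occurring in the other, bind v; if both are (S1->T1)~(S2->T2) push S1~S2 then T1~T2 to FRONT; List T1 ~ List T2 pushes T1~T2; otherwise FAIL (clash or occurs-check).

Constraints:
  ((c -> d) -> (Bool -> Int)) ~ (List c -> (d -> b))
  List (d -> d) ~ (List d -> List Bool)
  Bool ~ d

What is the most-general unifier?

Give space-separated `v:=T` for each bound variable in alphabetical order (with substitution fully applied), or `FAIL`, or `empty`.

step 1: unify ((c -> d) -> (Bool -> Int)) ~ (List c -> (d -> b))  [subst: {-} | 2 pending]
  -> decompose arrow: push (c -> d)~List c, (Bool -> Int)~(d -> b)
step 2: unify (c -> d) ~ List c  [subst: {-} | 3 pending]
  clash: (c -> d) vs List c

Answer: FAIL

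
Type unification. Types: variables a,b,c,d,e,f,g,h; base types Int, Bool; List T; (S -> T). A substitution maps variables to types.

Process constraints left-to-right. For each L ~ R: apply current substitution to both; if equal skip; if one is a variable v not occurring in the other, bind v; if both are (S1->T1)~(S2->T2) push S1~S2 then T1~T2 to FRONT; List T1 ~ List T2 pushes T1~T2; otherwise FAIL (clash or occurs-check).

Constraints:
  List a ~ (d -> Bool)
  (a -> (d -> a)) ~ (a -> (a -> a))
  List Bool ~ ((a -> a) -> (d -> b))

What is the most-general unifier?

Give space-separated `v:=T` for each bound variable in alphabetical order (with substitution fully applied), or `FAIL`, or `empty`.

step 1: unify List a ~ (d -> Bool)  [subst: {-} | 2 pending]
  clash: List a vs (d -> Bool)

Answer: FAIL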